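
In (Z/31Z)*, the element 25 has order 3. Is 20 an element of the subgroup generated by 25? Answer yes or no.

no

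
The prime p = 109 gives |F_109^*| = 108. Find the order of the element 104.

54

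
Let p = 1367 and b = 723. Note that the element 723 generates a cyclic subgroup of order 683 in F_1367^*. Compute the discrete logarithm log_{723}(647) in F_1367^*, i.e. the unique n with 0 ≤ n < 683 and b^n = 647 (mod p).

463

Baby-step giant-step with m = ceil(sqrt(683)) = 27.
Baby table (723^j mod 1367 for j=0..26):
  0:1  1:723  2:535  3:1311  4:522  5:114  6:402  7:842
  8:451  9:727  10:693  11:717  12:298  13:835  14:858  15:1083
  16:1085  17:1164  18:867  19:755  20:432  21:660  22:97  23:414
  24:1316  25:36  26:55
Giant step factor: 723^(-27) ≡ 437 (mod 1367).
Scan 647·437^i mod 1367 for i = 0, 1, …:
  i=0: 647   i=1: 1137   i=2: 648   i=3: 207
  i=4: 237   i=5: 1044   i=6: 1017   i=7: 154
  i=8: 315   i=9: 955     …   i=16: 802
  i=17: 522
Match at i=17, j=4: n = 17·27 + 4 = 463.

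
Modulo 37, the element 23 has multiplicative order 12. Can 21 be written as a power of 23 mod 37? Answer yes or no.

⟨23⟩ has order 12; its elements mod 37 are {1, 6, 8, 10, 11, 14, 23, 26, 27, 29, 31, 36}.
21 is not in this set.

no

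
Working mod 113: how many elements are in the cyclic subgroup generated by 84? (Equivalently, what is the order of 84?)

112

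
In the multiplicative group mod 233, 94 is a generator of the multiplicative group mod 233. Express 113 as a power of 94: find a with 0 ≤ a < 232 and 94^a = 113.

Baby-step giant-step with m = ceil(sqrt(232)) = 16.
Baby table (94^j mod 233 for j=0..15):
  0:1  1:94  2:215  3:172  4:91  5:166  6:226  7:41
  8:126  9:194  10:62  11:3  12:49  13:179  14:50  15:40
Giant step factor: 94^(-16) ≡ 51 (mod 233).
Scan 113·51^i mod 233 for i = 0, 1, …:
  i=0: 113   i=1: 171   i=2: 100   i=3: 207
  i=4: 72   i=5: 177   i=6: 173   i=7: 202
  i=8: 50
Match at i=8, j=14: a = 8·16 + 14 = 142.

142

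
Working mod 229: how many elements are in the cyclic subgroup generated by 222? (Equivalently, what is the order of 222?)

228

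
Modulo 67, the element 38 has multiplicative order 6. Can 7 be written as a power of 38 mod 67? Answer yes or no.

⟨38⟩ has order 6; its elements mod 67 are {1, 29, 30, 37, 38, 66}.
7 is not in this set.

no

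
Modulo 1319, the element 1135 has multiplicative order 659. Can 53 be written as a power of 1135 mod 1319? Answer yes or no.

yes

53 ∈ ⟨1135⟩ iff 53^659 ≡ 1 (mod 1319), since |⟨1135⟩| = 659.
53^659 mod 1319 = 1.
Since 1 = 1, 53 lies in the subgroup.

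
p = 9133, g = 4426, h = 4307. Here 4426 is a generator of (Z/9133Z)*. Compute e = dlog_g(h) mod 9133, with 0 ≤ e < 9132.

8463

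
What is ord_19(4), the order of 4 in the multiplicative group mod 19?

The order of 4 must divide p − 1 = 18 = 2 · 3^2.
Divisors: 1, 2, 3, 6, 9, 18.
Check each in increasing order: 4^1 ≡ 4;  4^2 ≡ 16;  4^3 ≡ 7;  4^6 ≡ 11;  4^9 ≡ 1.
Smallest exponent giving 1 is 9.

9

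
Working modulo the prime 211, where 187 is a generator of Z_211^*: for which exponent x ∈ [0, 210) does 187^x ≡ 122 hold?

Baby-step giant-step with m = ceil(sqrt(210)) = 15.
Baby table (187^j mod 211 for j=0..14):
  0:1  1:187  2:154  3:102  4:84  5:94  6:65  7:128
  8:93  9:89  10:185  11:202  12:5  13:91  14:137
Giant step factor: 187^(-15) ≡ 12 (mod 211).
Scan 122·12^i mod 211 for i = 0, 1, …:
  i=0: 122   i=1: 198   i=2: 55   i=3: 27
  i=4: 113   i=5: 90   i=6: 25   i=7: 89
Match at i=7, j=9: x = 7·15 + 9 = 114.

114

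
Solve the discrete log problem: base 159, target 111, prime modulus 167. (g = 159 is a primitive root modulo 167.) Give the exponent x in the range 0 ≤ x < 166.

67

Baby-step giant-step with m = ceil(sqrt(166)) = 13.
Baby table (159^j mod 167 for j=0..12):
  0:1  1:159  2:64  3:156  4:88  5:131  6:121  7:34
  8:62  9:5  10:127  11:153  12:112
Giant step factor: 159^(-13) ≡ 52 (mod 167).
Scan 111·52^i mod 167 for i = 0, 1, …:
  i=0: 111   i=1: 94   i=2: 45   i=3: 2
  i=4: 104   i=5: 64
Match at i=5, j=2: x = 5·13 + 2 = 67.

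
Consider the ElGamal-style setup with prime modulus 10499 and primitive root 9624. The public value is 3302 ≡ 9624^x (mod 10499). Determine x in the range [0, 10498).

Baby-step giant-step with m = ceil(sqrt(10498)) = 103.
Baby table (9624^j mod 10499 for j=0..102):
  0:1  1:9624  2:9697  3:8816  4:2765  5:5894  6:8258  7:8061
  8:1953  9:2462  10:8544  11:9787  12:3559  13:4078  14:1410  15:5132
  16:3072  17:10243  18:3521  19:5831  20:389  21:6092  22:2992  23:6750
  24:4687  25:3984  26:10167  27:7027  28:3789  29:2309  30:5932  31:6505
  32:9082  33:993  34:2542  35:1538  36:8621  37:5406  38:4799  39:475
  40:4335  41:7513  42:8998  43:1000  44:6916  45:6423  46:7339  47:3763
  48:4061  49:5786  50:8267  51:186  52:5234  53:8313  54:1932  55:10338
  56:4388  57:3134  58:8488  59:6292  60:6475  61:3835  62:4055  63:537
  64:2580  65:10284  66:9642  67:4446  68:4879  69:3968  70:3169  71:9360
  72:9719  73:65  74:6119  75:365  76:6094  77:1242  78:5146  79:1321
  80:9514  81:957  82:2545  83:9412  84:6215  85:357  86:2595  87:7658
  88:8111  89:199  90:4358  91:8386  92:1051  93:4287  94:7517  95:5498
  96:8291  97:184  98:6984  99:9917  100:5298  101:4808  102:3099
Giant step factor: 9624^(-103) ≡ 9381 (mod 10499).
Scan 3302·9381^i mod 10499 for i = 0, 1, …:
  i=0: 3302   i=1: 4012   i=2: 8156   i=3: 5223
  i=4: 8629   i=5: 1359   i=6: 2993   i=7: 3007
  i=8: 8353   i=9: 5456     …   i=45: 6324
  i=46: 6094
Match at i=46, j=76: x = 46·103 + 76 = 4814.

4814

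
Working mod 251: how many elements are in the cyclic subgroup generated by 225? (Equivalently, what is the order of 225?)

125

The order of 225 must divide p − 1 = 250 = 2 · 5^3.
Divisors: 1, 2, 5, 10, 25, 50, 125, 250.
Check each in increasing order: 225^1 ≡ 225;  225^2 ≡ 174;  225^5 ≡ 211;  225^10 ≡ 94;  225^25 ≡ 219;  225^50 ≡ 20;  225^125 ≡ 1.
Smallest exponent giving 1 is 125.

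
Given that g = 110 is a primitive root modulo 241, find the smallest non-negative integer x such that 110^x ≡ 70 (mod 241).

73

Baby-step giant-step with m = ceil(sqrt(240)) = 16.
Baby table (110^j mod 241 for j=0..15):
  0:1  1:110  2:50  3:198  4:90  5:19  6:162  7:227
  8:147  9:23  10:120  11:186  12:216  13:142  14:196  15:111
Giant step factor: 110^(-16) ≡ 119 (mod 241).
Scan 70·119^i mod 241 for i = 0, 1, …:
  i=0: 70   i=1: 136   i=2: 37   i=3: 65
  i=4: 23
Match at i=4, j=9: x = 4·16 + 9 = 73.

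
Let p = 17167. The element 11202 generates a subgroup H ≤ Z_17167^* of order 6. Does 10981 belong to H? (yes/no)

no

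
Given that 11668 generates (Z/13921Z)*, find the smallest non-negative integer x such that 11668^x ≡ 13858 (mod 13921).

3837

Baby-step giant-step with m = ceil(sqrt(13920)) = 118.
Baby table (11668^j mod 13921 for j=0..117):
  0:1  1:11668  2:8765  3:6354  4:9147  5:8810  6:2416  7:13784
  8:2399  9:10322  10:6525  11:13672  12:4157  13:3112  14:4848  15:5441
  16:5828  17:10940  18:6271  19:1252  20:5207  21:4032  22:6317  23:8982
  24:4688  25:3975  26:9449  27:10533  28:4456  29:11594  30:8435  31:12031
  32:12265  33:140  34:4763  35:2052  36:12537  37:13769  38:8352  39:4136
  40:8662  41:1756  42:11217  43:8635  44:6903  45:11219  46:4129  47:10512
  48:10006  49:8502  50:290  51:917  52:8228  53:5088  54:7640  55:7357
  56:4590  57:2033  58:13581  59:365  60:12915  61:11316  62:8324  63:11536
  64:13820  65:4817  66:5679  67:12533  68:8860  69:1134  70:6562  71:13837
  72:8279  73:1553  74:9183  75:11228  76:11694  77:5871  78:11508  79:7299
  80:9975  81:8740  82:6995  83:12758  84:3091  85:10398  86:2349  87:11604
  88:13747  89:2234  90:6200  91:8084  92:9337  93:12291  94:11167  95:9917
  96:204  97:13702  98:6172  99:1563  100:574  101:1431  102:5629  103:13815
  104:2161  105:3617  106:8605  107:4888  108:12768  109:8403  110:601  111:10205
  112:5627  113:4400  114:12473  115:4830  116:4232  117:1189
Giant step factor: 11668^(-118) ≡ 9597 (mod 13921).
Scan 13858·9597^i mod 13921 for i = 0, 1, …:
  i=0: 13858   i=1: 7913   i=2: 2006   i=3: 12760
  i=4: 8604   i=5: 7137   i=6: 2469   i=7: 1451
  i=8: 4247   i=9: 11692     …   i=31: 13326
  i=32: 11316
Match at i=32, j=61: x = 32·118 + 61 = 3837.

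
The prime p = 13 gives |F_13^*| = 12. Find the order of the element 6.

The order of 6 must divide p − 1 = 12 = 2^2 · 3.
Divisors: 1, 2, 3, 4, 6, 12.
Check each in increasing order: 6^1 ≡ 6;  6^2 ≡ 10;  6^3 ≡ 8;  6^4 ≡ 9;  6^6 ≡ 12;  6^12 ≡ 1.
Smallest exponent giving 1 is 12.

12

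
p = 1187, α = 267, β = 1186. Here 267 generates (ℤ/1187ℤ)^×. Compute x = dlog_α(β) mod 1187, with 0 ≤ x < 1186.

593

Baby-step giant-step with m = ceil(sqrt(1186)) = 35.
Baby table (267^j mod 1187 for j=0..34):
  0:1  1:267  2:69  3:618  4:13  5:1097  6:897  7:912
  8:169  9:17  10:978  11:1173  12:1010  13:221  14:844  15:1005
  16:73  17:499  18:289  19:8  20:949  21:552  22:196  23:104
  24:467  25:54  26:174  27:165  28:136  29:702  30:1075  31:958
  32:581  33:817  34:918
Giant step factor: 267^(-35) ≡ 937 (mod 1187).
Scan 1186·937^i mod 1187 for i = 0, 1, …:
  i=0: 1186   i=1: 250   i=2: 411   i=3: 519
  i=4: 820   i=5: 351   i=6: 88   i=7: 553
  i=8: 629   i=9: 621     …   i=15: 1141
  i=16: 817
Match at i=16, j=33: x = 16·35 + 33 = 593.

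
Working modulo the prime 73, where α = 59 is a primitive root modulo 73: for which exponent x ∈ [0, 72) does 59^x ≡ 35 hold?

Baby-step giant-step with m = ceil(sqrt(72)) = 9.
Baby table (59^j mod 73 for j=0..8):
  0:1  1:59  2:50  3:30  4:18  5:40  6:24  7:29
  8:32
Giant step factor: 59^(-9) ≡ 51 (mod 73).
Scan 35·51^i mod 73 for i = 0, 1, …:
  i=0: 35   i=1: 33   i=2: 4   i=3: 58
  i=4: 38   i=5: 40
Match at i=5, j=5: x = 5·9 + 5 = 50.

50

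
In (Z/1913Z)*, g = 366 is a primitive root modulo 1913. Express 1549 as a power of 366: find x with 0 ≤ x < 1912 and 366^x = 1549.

Baby-step giant-step with m = ceil(sqrt(1912)) = 44.
Baby table (366^j mod 1913 for j=0..43):
  0:1  1:366  2:46  3:1532  4:203  5:1604  6:1686  7:1090
  8:1036  9:402  10:1744  11:1275  12:1791  13:1260  14:127  15:570
  16:103  17:1351  18:912  19:930  20:1779  21:694  22:1488  23:1316
  24:1493  25:1233  26:1723  27:1241  28:825  29:1609  30:1603  31:1320
  32:1044  33:1417  34:199  35:140  36:1502  37:701  38:224  39:1638
  40:739  41:741  42:1473  43:1565
Giant step factor: 366^(-44) ≡ 81 (mod 1913).
Scan 1549·81^i mod 1913 for i = 0, 1, …:
  i=0: 1549   i=1: 1124   i=2: 1133   i=3: 1862
  i=4: 1608   i=5: 164   i=6: 1806   i=7: 898
  i=8: 44   i=9: 1651     …   i=41: 1209
  i=42: 366
Match at i=42, j=1: x = 42·44 + 1 = 1849.

1849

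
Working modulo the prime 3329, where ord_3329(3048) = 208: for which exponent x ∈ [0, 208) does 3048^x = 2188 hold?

87

Baby-step giant-step with m = ceil(sqrt(208)) = 15.
Baby table (3048^j mod 3329 for j=0..14):
  0:1  1:3048  2:2394  3:3073  4:2027  5:3001  6:2285  7:412
  8:743  9:944  10:1056  11:2874  12:1353  13:2642  14:3294
Giant step factor: 3048^(-15) ≡ 1774 (mod 3329).
Scan 2188·1774^i mod 3329 for i = 0, 1, …:
  i=0: 2188   i=1: 3227   i=2: 2147   i=3: 402
  i=4: 742   i=5: 1353
Match at i=5, j=12: x = 5·15 + 12 = 87.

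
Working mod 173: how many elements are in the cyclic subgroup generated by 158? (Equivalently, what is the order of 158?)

The order of 158 must divide p − 1 = 172 = 2^2 · 43.
Divisors: 1, 2, 4, 43, 86, 172.
Check each in increasing order: 158^1 ≡ 158;  158^2 ≡ 52;  158^4 ≡ 109;  158^43 ≡ 1.
Smallest exponent giving 1 is 43.

43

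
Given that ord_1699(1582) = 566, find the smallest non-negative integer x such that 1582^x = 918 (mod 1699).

Baby-step giant-step with m = ceil(sqrt(566)) = 24.
Baby table (1582^j mod 1699 for j=0..23):
  0:1  1:1582  2:97  3:544  4:914  5:99  6:310  7:1108
  8:1187  9:439  10:1306  11:108  12:956  13:282  14:986  15:170
  16:498  17:1199  18:734  19:771  20:1539  21:31  22:1470  23:1308
Giant step factor: 1582^(-24) ≡ 418 (mod 1699).
Scan 918·418^i mod 1699 for i = 0, 1, …:
  i=0: 918   i=1: 1449   i=2: 838   i=3: 290
  i=4: 591   i=5: 683   i=6: 62   i=7: 431
  i=8: 64   i=9: 1267     …   i=15: 1370
  i=16: 97
Match at i=16, j=2: x = 16·24 + 2 = 386.

386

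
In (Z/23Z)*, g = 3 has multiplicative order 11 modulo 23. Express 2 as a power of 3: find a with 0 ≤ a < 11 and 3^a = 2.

Successive powers of 3 modulo 23:
  3^0=1  3^1=3  3^2=9  3^3=4  3^4=12  3^5=13
  3^6=16  3^7=2
So 3^7 ≡ 2 (mod 23), giving a = 7.

7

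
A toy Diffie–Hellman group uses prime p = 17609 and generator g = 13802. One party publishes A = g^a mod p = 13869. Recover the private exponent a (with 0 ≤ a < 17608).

Baby-step giant-step with m = ceil(sqrt(17608)) = 133.
Baby table (13802^j mod 17609 for j=0..132):
  0:1  1:13802  2:1042  3:12740  4:11615  5:15503  6:5447  7:6673
  8:5676  9:15320  10:15377  11:9686  12:16253  13:2855  14:13377  15:16598
  16:10115  17:3078  18:9648  19:2438  20:16086  21:4700  22:15453  23:2098
  24:7400  25:2600  26:15667  27:15023  28:1471  29:17174  30:799  31:4564
  32:4935  33:1258  34:442  35:7770  36:2730  37:13809  38:9611  39:2425
  40:12750  41:8763  42:8314  43:9584  44:17169  45:2225  46:16963  47:11671
  48:13619  49:10972  50:15753  51:4583  52:3038  53:3447  54:13585  55:17147
  56:15543  57:11648  58:13135  59:4615  60:4477  61:1573  62:16258  63:1429
  64:978  65:9862  66:15363  67:10157  68:1665  69:585  70:9248  71:10864
  72:4293  73:15310  74:620  75:16875  76:12116  77:9968  78:16828  79:14955
  80:13821  81:16754  82:14929  83:7149  84:7271  85:651  86:4512  87:9200
  88:17510  89:7104  90:2496  91:6588  92:12309  93:14795  94:6626  95:8515
  96:1564  97:15303  98:9660  99:9581  100:10981  101:16708  102:13961  103:12044
  104:2328  105:12240  106:13343  107:5164  108:9905  109:10143  110:2136  111:3606
  112:6978  113:6735  114:16168  115:9488  116:12852  117:7847  118:8944  119:5998
  120:4487  121:16330  122:9069  123:5566  124:11474  125:6411  126:17006  127:6451
  128:5598  129:12913  130:4537  131:2070  132:8342
Giant step factor: 13802^(-133) ≡ 16417 (mod 17609).
Scan 13869·16417^i mod 17609 for i = 0, 1, …:
  i=0: 13869   i=1: 3003   i=2: 12660   i=3: 193
  i=4: 16470   i=5: 1795   i=6: 8658   i=7: 16147
  i=8: 17022   i=9: 12953     …   i=58: 2230
  i=59: 799
Match at i=59, j=30: a = 59·133 + 30 = 7877.

7877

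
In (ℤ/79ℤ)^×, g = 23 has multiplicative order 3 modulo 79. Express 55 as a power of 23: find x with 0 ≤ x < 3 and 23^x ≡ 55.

2

Successive powers of 23 modulo 79:
  23^0=1  23^1=23  23^2=55
So 23^2 ≡ 55 (mod 79), giving x = 2.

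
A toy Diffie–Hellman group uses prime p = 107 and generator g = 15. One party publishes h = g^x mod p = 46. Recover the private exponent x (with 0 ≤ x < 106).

25

Successive powers of 15 modulo 107:
  15^0=1  15^1=15  15^2=11  15^3=58  15^4=14  15^5=103
  15^6=47  15^7=63  15^8=89  15^9=51  15^10=16  15^11=26
  15^12=69  15^13=72  15^14=10  15^15=43  15^16=3  15^17=45
  15^18=33  15^19=67  15^20=42  15^21=95  15^22=34  15^23=82
  15^24=53  15^25=46
So 15^25 ≡ 46 (mod 107), giving x = 25.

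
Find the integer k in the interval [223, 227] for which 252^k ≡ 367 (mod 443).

224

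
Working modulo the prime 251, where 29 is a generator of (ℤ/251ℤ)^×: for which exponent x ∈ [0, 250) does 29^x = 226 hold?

Baby-step giant-step with m = ceil(sqrt(250)) = 16.
Baby table (29^j mod 251 for j=0..15):
  0:1  1:29  2:88  3:42  4:214  5:182  6:7  7:203
  8:114  9:43  10:243  11:19  12:49  13:166  14:45  15:50
Giant step factor: 29^(-16) ≡ 121 (mod 251).
Scan 226·121^i mod 251 for i = 0, 1, …:
  i=0: 226   i=1: 238   i=2: 184   i=3: 176
  i=4: 212   i=5: 50
Match at i=5, j=15: x = 5·16 + 15 = 95.

95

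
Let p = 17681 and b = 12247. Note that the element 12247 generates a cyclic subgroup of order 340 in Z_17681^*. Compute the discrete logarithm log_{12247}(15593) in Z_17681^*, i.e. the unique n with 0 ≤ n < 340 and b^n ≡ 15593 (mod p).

Baby-step giant-step with m = ceil(sqrt(340)) = 19.
Baby table (12247^j mod 17681 for j=0..18):
  0:1  1:12247  2:1086  3:4130  4:12450  5:11887  6:12416  7:2152
  8:10854  9:3180  10:11898  11:5685  12:14098  13:3241  14:16363  15:1207
  16:813  17:2408  18:16549
Giant step factor: 12247^(-19) ≡ 10619 (mod 17681).
Scan 15593·10619^i mod 17681 for i = 0, 1, …:
  i=0: 15593   i=1: 17183   i=2: 16038   i=3: 4130
Match at i=3, j=3: n = 3·19 + 3 = 60.

60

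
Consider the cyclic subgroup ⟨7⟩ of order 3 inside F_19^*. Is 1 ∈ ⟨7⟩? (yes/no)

yes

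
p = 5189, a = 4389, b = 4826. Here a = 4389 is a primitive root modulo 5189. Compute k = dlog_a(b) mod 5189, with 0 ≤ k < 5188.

1587

Baby-step giant-step with m = ceil(sqrt(5188)) = 73.
Baby table (4389^j mod 5189 for j=0..72):
  0:1  1:4389  2:1753  3:3819  4:1121  5:897  6:3671  7:174
  8:903  9:4060  10:314  11:3061  12:408  13:507  14:4331  15:1452
  16:736  17:2746  18:3336  19:3535  20:5  21:1189  22:3576  23:3528
  24:416  25:4485  26:2788  27:870  28:4515  29:4733  30:1570  31:4927
  32:2040  33:2535  34:899  35:2071  36:3680  37:3352  38:1113  39:2108
  40:25  41:756  42:2313  43:2073  44:2080  45:1669  46:3562  47:4350
  48:1819  49:2909  50:2661  51:3879  52:5011  53:2297  54:4495  55:5166
  56:2833  57:1193  58:376  59:162  60:125  61:3780  62:1187  63:5176
  64:22  65:3156  66:2243  67:994  68:3906  69:4167  70:2927  71:3828
  72:4299
Giant step factor: 4389^(-73) ≡ 75 (mod 5189).
Scan 4826·75^i mod 5189 for i = 0, 1, …:
  i=0: 4826   i=1: 3909   i=2: 2591   i=3: 2332
  i=4: 3663   i=5: 4897   i=6: 4045   i=7: 2413
  i=8: 4549   i=9: 3890     …   i=20: 4903
  i=21: 4495
Match at i=21, j=54: k = 21·73 + 54 = 1587.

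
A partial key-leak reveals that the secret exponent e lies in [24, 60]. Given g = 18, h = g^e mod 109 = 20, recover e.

Compute 18^24 mod 109 = 66, then multiply by 18 repeatedly:
  18^24=66  18^25=98  18^26=20
Found 20 at exponent 26.

26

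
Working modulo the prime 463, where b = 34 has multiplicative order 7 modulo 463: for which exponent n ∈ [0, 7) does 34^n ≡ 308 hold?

5

Successive powers of 34 modulo 463:
  34^0=1  34^1=34  34^2=230  34^3=412  34^4=118  34^5=308
So 34^5 ≡ 308 (mod 463), giving n = 5.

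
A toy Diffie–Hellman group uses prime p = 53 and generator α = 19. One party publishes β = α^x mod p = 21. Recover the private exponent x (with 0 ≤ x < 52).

43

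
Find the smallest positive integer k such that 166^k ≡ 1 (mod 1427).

713

The order of 166 must divide p − 1 = 1426 = 2 · 23 · 31.
Divisors: 1, 2, 23, 31, 46, 62, 713, 1426.
Check each in increasing order: 166^1 ≡ 166;  166^2 ≡ 443;  166^23 ≡ 1162;  166^31 ≡ 493;  166^46 ≡ 302;  166^62 ≡ 459;  166^713 ≡ 1.
Smallest exponent giving 1 is 713.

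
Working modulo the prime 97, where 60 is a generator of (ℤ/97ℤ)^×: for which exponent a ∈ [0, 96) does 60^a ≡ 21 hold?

47

Baby-step giant-step with m = ceil(sqrt(96)) = 10.
Baby table (60^j mod 97 for j=0..9):
  0:1  1:60  2:11  3:78  4:24  5:82  6:70  7:29
  8:91  9:28
Giant step factor: 60^(-10) ≡ 72 (mod 97).
Scan 21·72^i mod 97 for i = 0, 1, …:
  i=0: 21   i=1: 57   i=2: 30   i=3: 26
  i=4: 29
Match at i=4, j=7: a = 4·10 + 7 = 47.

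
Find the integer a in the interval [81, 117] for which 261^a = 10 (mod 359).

92

Compute 261^81 mod 359 = 154, then multiply by 261 repeatedly:
  261^81=154  261^82=345  261^83=295  261^84=169  261^85=311
  261^86=37  261^87=323  261^88=297  261^89=332  261^90=133
  261^91=249  261^92=10
Found 10 at exponent 92.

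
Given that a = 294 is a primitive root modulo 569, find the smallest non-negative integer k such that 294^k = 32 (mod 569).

306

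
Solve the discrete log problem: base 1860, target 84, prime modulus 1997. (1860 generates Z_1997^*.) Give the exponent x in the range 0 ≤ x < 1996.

Baby-step giant-step with m = ceil(sqrt(1996)) = 45.
Baby table (1860^j mod 1997 for j=0..44):
  0:1  1:1860  2:796  3:783  4:567  5:204  6:10  7:627
  8:1969  9:1839  10:1676  11:43  12:100  13:279  14:1717  15:417
  16:784  17:430  18:1000  19:793  20:1194  21:176  22:1849  23:306
  24:15  25:1939  26:1955  27:1760  28:517  29:1063  30:150  31:1417
  32:1577  33:1624  34:1176  35:645  36:1500  37:191  38:1791  39:264
  40:1775  41:459  42:1021  43:1910  44:1934
Giant step factor: 1860^(-45) ≡ 323 (mod 1997).
Scan 84·323^i mod 1997 for i = 0, 1, …:
  i=0: 84   i=1: 1171   i=2: 800   i=3: 787
  i=4: 582   i=5: 268   i=6: 693   i=7: 175
  i=8: 609   i=9: 1001     …   i=32: 643
  i=33: 1
Match at i=33, j=0: x = 33·45 + 0 = 1485.

1485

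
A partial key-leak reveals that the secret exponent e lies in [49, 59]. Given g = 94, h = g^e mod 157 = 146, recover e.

50

Compute 94^49 mod 157 = 55, then multiply by 94 repeatedly:
  94^49=55  94^50=146
Found 146 at exponent 50.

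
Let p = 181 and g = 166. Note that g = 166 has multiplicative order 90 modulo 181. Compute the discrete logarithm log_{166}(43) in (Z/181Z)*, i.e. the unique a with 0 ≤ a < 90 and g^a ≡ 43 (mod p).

Baby-step giant-step with m = ceil(sqrt(90)) = 10.
Baby table (166^j mod 181 for j=0..9):
  0:1  1:166  2:44  3:64  4:126  5:101  6:114  7:100
  8:129  9:56
Giant step factor: 166^(-10) ≡ 39 (mod 181).
Scan 43·39^i mod 181 for i = 0, 1, …:
  i=0: 43   i=1: 48   i=2: 62   i=3: 65
  i=4: 1
Match at i=4, j=0: a = 4·10 + 0 = 40.

40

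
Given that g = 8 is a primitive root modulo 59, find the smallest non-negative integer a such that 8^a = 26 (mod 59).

54

Baby-step giant-step with m = ceil(sqrt(58)) = 8.
Baby table (8^j mod 59 for j=0..7):
  0:1  1:8  2:5  3:40  4:25  5:23  6:7  7:56
Giant step factor: 8^(-8) ≡ 27 (mod 59).
Scan 26·27^i mod 59 for i = 0, 1, …:
  i=0: 26   i=1: 53   i=2: 15   i=3: 51
  i=4: 20   i=5: 9   i=6: 7
Match at i=6, j=6: a = 6·8 + 6 = 54.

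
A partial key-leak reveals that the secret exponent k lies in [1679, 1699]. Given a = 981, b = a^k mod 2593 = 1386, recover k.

Compute 981^1679 mod 2593 = 1670, then multiply by 981 repeatedly:
  981^1679=1670  981^1680=2087  981^1681=1470  981^1682=362  981^1683=2474
  981^1684=2539  981^1685=1479  981^1686=1412  981^1687=510  981^1688=2454
  981^1689=1070  981^1690=2098  981^1691=1889  981^1692=1707  981^1693=2082
  981^1694=1751  981^1695=1165  981^1696=1945  981^1697=2190  981^1698=1386
Found 1386 at exponent 1698.

1698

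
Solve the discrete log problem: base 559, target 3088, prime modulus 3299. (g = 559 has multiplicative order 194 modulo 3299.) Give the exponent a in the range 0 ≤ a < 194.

90

Baby-step giant-step with m = ceil(sqrt(194)) = 14.
Baby table (559^j mod 3299 for j=0..13):
  0:1  1:559  2:2375  3:1427  4:2634  5:1052  6:846  7:1157
  8:159  9:3107  10:1539  11:2561  12:3132  13:2318
Giant step factor: 559^(-14) ≡ 1634 (mod 3299).
Scan 3088·1634^i mod 3299 for i = 0, 1, …:
  i=0: 3088   i=1: 1621   i=2: 2916   i=3: 988
  i=4: 1181   i=5: 3138   i=6: 846
Match at i=6, j=6: a = 6·14 + 6 = 90.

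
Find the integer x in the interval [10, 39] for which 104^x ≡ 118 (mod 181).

11

Compute 104^10 mod 181 = 116, then multiply by 104 repeatedly:
  104^10=116  104^11=118
Found 118 at exponent 11.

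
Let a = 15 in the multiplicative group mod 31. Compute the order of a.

The order of 15 must divide p − 1 = 30 = 2 · 3 · 5.
Divisors: 1, 2, 3, 5, 6, 10, 15, 30.
Check each in increasing order: 15^1 ≡ 15;  15^2 ≡ 8;  15^3 ≡ 27;  15^5 ≡ 30;  15^6 ≡ 16;  15^10 ≡ 1.
Smallest exponent giving 1 is 10.

10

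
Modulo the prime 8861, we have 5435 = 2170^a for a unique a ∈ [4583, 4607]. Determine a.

4587

Compute 2170^4583 mod 8861 = 7990, then multiply by 2170 repeatedly:
  2170^4583=7990  2170^4584=6184  2170^4585=3726  2170^4586=4188  2170^4587=5435
Found 5435 at exponent 4587.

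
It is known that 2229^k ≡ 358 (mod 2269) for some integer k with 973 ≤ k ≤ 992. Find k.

Compute 2229^973 mod 2269 = 2246, then multiply by 2229 repeatedly:
  2229^973=2246  2229^974=920  2229^975=1773  2229^976=1688  2229^977=550
  2229^978=690  2229^979=1897  2229^980=1266  2229^981=1547  2229^982=1652
  2229^983=1990  2229^984=2084  2229^985=593  2229^986=1239  2229^987=358
Found 358 at exponent 987.

987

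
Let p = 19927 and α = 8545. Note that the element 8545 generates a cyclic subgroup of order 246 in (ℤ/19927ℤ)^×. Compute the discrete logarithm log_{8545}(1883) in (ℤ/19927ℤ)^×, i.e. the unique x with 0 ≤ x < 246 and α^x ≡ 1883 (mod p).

210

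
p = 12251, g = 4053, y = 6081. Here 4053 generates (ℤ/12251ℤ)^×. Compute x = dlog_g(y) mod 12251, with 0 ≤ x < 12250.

Baby-step giant-step with m = ceil(sqrt(12250)) = 111.
Baby table (4053^j mod 12251 for j=0..110):
  0:1  1:4053  2:10469  3:5644  4:2515  5:463  6:2136  7:8002
  8:3709  9:600  10:6102  11:8888  12:5124  13:2127  14:8278  15:7496
  16:11059  17:7969  18:4721  19:10402  20:3615  21:11650  22:2096  23:5145
  24:1483  25:7609  26:3510  27:2619  28:5441  29:573  30:6930  31:7998
  32:11999  33:7728  34:8028  35:11079  36:3272  37:5834  38:772  39:4911
  40:8659  41:8063  42:5922  43:2157  44:7358  45:3040  46:8865  47:9913
  48:6360  49:976  50:10906  51:410  52:7845  53:4440  54:10852  55:2066
  56:6065  57:5939  58:9803  59:1566  60:980  61:2616  62:5533  63:5919
  64:2249  65:453  66:10610  67:1320  68:8524  69:12203  70:1472  71:12030
  72:10861  73:1790  74:2278  75:7731  76:7936  77:5733  78:7953  79:1128
  80:2161  81:11319  82:8163  83:6939  84:7722  85:8212  86:9520  87:6161
  88:2995  89:10245  90:4346  91:9651  92:10311  93:2322  94:2298  95:3034
  96:9049  97:8354  98:9249  99:10388  100:8128  101:12096  102:8837  103:6688
  104:7252  105:2207  106:1741  107:11948  108:9292  109:902  110:5008
Giant step factor: 4053^(-111) ≡ 7993 (mod 12251).
Scan 6081·7993^i mod 12251 for i = 0, 1, …:
  i=0: 6081   i=1: 5716   i=2: 4009   i=3: 7572
  i=4: 3056   i=5: 10365   i=6: 6183   i=7: 185
  i=8: 8585   i=9: 2054     …   i=108: 12023
  i=109: 2995
Match at i=109, j=88: x = 109·111 + 88 = 12187.

12187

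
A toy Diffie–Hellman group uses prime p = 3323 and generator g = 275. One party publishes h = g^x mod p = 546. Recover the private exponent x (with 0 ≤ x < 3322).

Baby-step giant-step with m = ceil(sqrt(3322)) = 58.
Baby table (275^j mod 3323 for j=0..57):
  0:1  1:275  2:2519  3:1541  4:1754  5:515  6:2059  7:1315
  8:2741  9:2777  10:2708  11:348  12:2656  13:2663  14:1265  15:2283
  16:3101  17:2087  18:2369  19:167  20:2726  21:1975  22:1476  23:494
  24:2930  25:1584  26:287  27:2496  28:1862  29:308  30:1625  31:1593
  32:2762  33:1906  34:2439  35:2802  36:2937  37:186  38:1305  39:3314
  40:848  41:590  42:2746  43:829  44:2011  45:1407  46:1457  47:1915
  48:1591  49:2212  50:191  51:2680  52:2617  53:1907  54:2714  55:1998
  56:1155  57:1940
Giant step factor: 275^(-58) ≡ 608 (mod 3323).
Scan 546·608^i mod 3323 for i = 0, 1, …:
  i=0: 546   i=1: 2991   i=2: 847   i=3: 3234
  i=4: 2379   i=5: 927   i=6: 2029   i=7: 799
  i=8: 634   i=9: 4     …   i=27: 3309
  i=28: 1457
Match at i=28, j=46: x = 28·58 + 46 = 1670.

1670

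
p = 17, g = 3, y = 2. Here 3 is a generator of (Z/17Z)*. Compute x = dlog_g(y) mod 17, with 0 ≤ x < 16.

Successive powers of 3 modulo 17:
  3^0=1  3^1=3  3^2=9  3^3=10  3^4=13  3^5=5
  3^6=15  3^7=11  3^8=16  3^9=14  3^10=8  3^11=7
  3^12=4  3^13=12  3^14=2
So 3^14 ≡ 2 (mod 17), giving x = 14.

14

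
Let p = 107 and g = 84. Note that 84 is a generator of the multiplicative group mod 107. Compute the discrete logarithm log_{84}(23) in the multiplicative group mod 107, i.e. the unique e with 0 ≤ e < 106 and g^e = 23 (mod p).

54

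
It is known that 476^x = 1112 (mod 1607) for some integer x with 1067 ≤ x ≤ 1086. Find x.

Compute 476^1067 mod 1607 = 929, then multiply by 476 repeatedly:
  476^1067=929  476^1068=279  476^1069=1030  476^1070=145  476^1071=1526
  476^1072=12  476^1073=891  476^1074=1475  476^1075=1448  476^1076=1452
  476^1077=142  476^1078=98  476^1079=45  476^1080=529  476^1081=1112
Found 1112 at exponent 1081.

1081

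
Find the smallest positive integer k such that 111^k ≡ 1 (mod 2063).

1031

The order of 111 must divide p − 1 = 2062 = 2 · 1031.
Divisors: 1, 2, 1031, 2062.
Check each in increasing order: 111^1 ≡ 111;  111^2 ≡ 2006;  111^1031 ≡ 1.
Smallest exponent giving 1 is 1031.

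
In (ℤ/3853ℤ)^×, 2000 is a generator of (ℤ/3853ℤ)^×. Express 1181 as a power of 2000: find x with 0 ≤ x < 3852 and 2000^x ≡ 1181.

3288

Baby-step giant-step with m = ceil(sqrt(3852)) = 63.
Baby table (2000^j mod 3853 for j=0..62):
  0:1  1:2000  2:586  3:688  4:479  5:2456  6:3278  7:2047
  8:2114  9:1259  10:1991  11:1851  12:3120  13:1993  14:1998  15:439
  16:3369  17:2956  18:1498  19:2219  20:3197  21:1873  22:884  23:3326
  24:1722  25:3271  26:3459  27:1865  28:296  29:2491  30:71  31:3292
  32:3076  33:2612  34:3185  35:991  36:1558  37:2776  38:3680  39:770
  40:2653  41:419  42:1899  43:2795  44:3150  45:345  46:313  47:1814
  48:2327  49:3429  50:3513  51:1981  52:1116  53:1113  54:2819  55:1061
  56:2850  57:1413  58:1751  59:3476  60:1188  61:2552  62:2628
Giant step factor: 2000^(-63) ≡ 3360 (mod 3853).
Scan 1181·3360^i mod 3853 for i = 0, 1, …:
  i=0: 1181   i=1: 3423   i=2: 75   i=3: 1555
  i=4: 132   i=5: 425   i=6: 2390   i=7: 748
  i=8: 1124   i=9: 700     …   i=51: 1377
  i=52: 3120
Match at i=52, j=12: x = 52·63 + 12 = 3288.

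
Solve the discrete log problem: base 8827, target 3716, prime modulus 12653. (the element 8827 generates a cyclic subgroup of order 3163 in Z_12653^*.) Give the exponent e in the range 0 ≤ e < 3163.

Baby-step giant-step with m = ceil(sqrt(3163)) = 57.
Baby table (8827^j mod 12653 for j=0..56):
  0:1  1:8827  2:11408  3:5842  4:6359  5:2185  6:3823  7:70
  8:10546  9:1421  10:4044  11:2275  12:1114  13:1897  14:4900  15:4346
  16:10899  17:4714  18:7414  19:2062  20:6260  21:1369  22:548  23:3750
  24:1002  25:207  26:5157  27:7998  28:7259  29:401  30:9440  31:6875
  32:1837  33:6706  34:3128  35:2010  36:2764  37:2844  38:436  39:2060
  40:1259  41:3859  42:1517  43:3685  44:9285  45:5214  46:5017  47:12212
  48:4417  49:4966  50:4890  51:4647  52:10696  53:9559  54:7089  55:5518
  56:5989
Giant step factor: 8827^(-57) ≡ 9381 (mod 12653).
Scan 3716·9381^i mod 12653 for i = 0, 1, …:
  i=0: 3716   i=1: 781   i=2: 474   i=3: 5391
  i=4: 11583   i=5: 8812   i=6: 3323   i=7: 8724
  i=8: 240   i=9: 11859     …   i=16: 12328
  i=17: 548
Match at i=17, j=22: e = 17·57 + 22 = 991.

991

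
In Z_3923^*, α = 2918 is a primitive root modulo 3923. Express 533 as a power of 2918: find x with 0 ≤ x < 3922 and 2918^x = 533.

2457

Baby-step giant-step with m = ceil(sqrt(3922)) = 63.
Baby table (2918^j mod 3923 for j=0..62):
  0:1  1:2918  2:1814  3:1125  4:3122  5:790  6:2419  7:1165
  8:2152  9:2736  10:343  11:509  12:2368  13:1421  14:3790  15:283
  16:1964  17:3372  18:612  19:851  20:3882  21:1975  22:163  23:951
  24:1457  25:2917  26:2819  27:3234  28:1997  29:1591  30:1629  31:2669
  32:987  33:584  34:1530  35:166  36:1859  37:2976  38:2369  39:416
  40:1681  41:1408  42:1163  43:239  44:3031  45:2016  46:2111  47:788
  48:506  49:1460  50:3825  51:415  52:2686  53:3517  54:38  55:1040
  56:2241  57:3520  58:946  59:2559  60:1693  61:1117  62:3316
Giant step factor: 2918^(-63) ≡ 2077 (mod 3923).
Scan 533·2077^i mod 3923 for i = 0, 1, …:
  i=0: 533   i=1: 755   i=2: 2858   i=3: 567
  i=4: 759   i=5: 3320   i=6: 2929   i=7: 2883
  i=8: 1493   i=9: 1791     …   i=38: 1970
  i=39: 1
Match at i=39, j=0: x = 39·63 + 0 = 2457.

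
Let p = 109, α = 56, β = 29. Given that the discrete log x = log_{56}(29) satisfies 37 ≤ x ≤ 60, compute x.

Compute 56^37 mod 109 = 40, then multiply by 56 repeatedly:
  56^37=40  56^38=60  56^39=90  56^40=26  56^41=39
  56^42=4  56^43=6  56^44=9  56^45=68  56^46=102
  56^47=44  56^48=66  56^49=99  56^50=94  56^51=32
  56^52=48  56^53=72  56^54=108  56^55=53  56^56=25
  56^57=92  56^58=29
Found 29 at exponent 58.

58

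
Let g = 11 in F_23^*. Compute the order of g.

22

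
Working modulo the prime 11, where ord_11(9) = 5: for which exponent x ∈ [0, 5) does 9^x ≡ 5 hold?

4

Successive powers of 9 modulo 11:
  9^0=1  9^1=9  9^2=4  9^3=3  9^4=5
So 9^4 ≡ 5 (mod 11), giving x = 4.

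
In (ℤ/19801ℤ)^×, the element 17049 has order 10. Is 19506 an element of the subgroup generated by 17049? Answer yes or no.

19506 ∈ ⟨17049⟩ iff 19506^10 ≡ 1 (mod 19801), since |⟨17049⟩| = 10.
19506^10 mod 19801 = 1.
Since 1 = 1, 19506 lies in the subgroup.

yes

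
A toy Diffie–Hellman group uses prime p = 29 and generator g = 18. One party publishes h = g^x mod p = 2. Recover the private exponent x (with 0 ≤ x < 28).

Successive powers of 18 modulo 29:
  18^0=1  18^1=18  18^2=5  18^3=3  18^4=25  18^5=15
  18^6=9  18^7=17  18^8=16  18^9=27  18^10=22  18^11=19
  18^12=23  18^13=8  18^14=28  18^15=11  18^16=24  18^17=26
  18^18=4  18^19=14  18^20=20  18^21=12  18^22=13  18^23=2
So 18^23 ≡ 2 (mod 29), giving x = 23.

23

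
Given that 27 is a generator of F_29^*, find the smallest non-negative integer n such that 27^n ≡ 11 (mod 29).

11

Successive powers of 27 modulo 29:
  27^0=1  27^1=27  27^2=4  27^3=21  27^4=16  27^5=26
  27^6=6  27^7=17  27^8=24  27^9=10  27^10=9  27^11=11
So 27^11 ≡ 11 (mod 29), giving n = 11.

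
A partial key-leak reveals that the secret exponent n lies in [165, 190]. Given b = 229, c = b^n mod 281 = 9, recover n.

Compute 229^165 mod 281 = 275, then multiply by 229 repeatedly:
  229^165=275  229^166=31  229^167=74  229^168=86  229^169=24
  229^170=157  229^171=266  229^172=218  229^173=185  229^174=215
  229^175=60  229^176=252  229^177=103  229^178=264  229^179=41
  229^180=116  229^181=150  229^182=68  229^183=117  229^184=98
  229^185=243  229^186=9
Found 9 at exponent 186.

186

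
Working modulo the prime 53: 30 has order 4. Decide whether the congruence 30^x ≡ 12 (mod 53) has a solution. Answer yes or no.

no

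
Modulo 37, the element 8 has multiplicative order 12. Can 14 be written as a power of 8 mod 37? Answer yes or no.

14 ∈ ⟨8⟩ iff 14^12 ≡ 1 (mod 37), since |⟨8⟩| = 12.
14^12 mod 37 = 1.
Since 1 = 1, 14 lies in the subgroup.

yes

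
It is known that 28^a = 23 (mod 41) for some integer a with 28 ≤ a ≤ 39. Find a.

Compute 28^28 mod 41 = 31, then multiply by 28 repeatedly:
  28^28=31  28^29=7  28^30=32  28^31=35  28^32=37
  28^33=11  28^34=21  28^35=14  28^36=23
Found 23 at exponent 36.

36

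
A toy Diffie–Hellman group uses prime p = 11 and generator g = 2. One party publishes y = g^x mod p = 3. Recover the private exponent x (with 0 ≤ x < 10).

8

Successive powers of 2 modulo 11:
  2^0=1  2^1=2  2^2=4  2^3=8  2^4=5  2^5=10
  2^6=9  2^7=7  2^8=3
So 2^8 ≡ 3 (mod 11), giving x = 8.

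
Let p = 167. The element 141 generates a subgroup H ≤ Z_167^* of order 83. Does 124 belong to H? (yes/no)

124 ∈ ⟨141⟩ iff 124^83 ≡ 1 (mod 167), since |⟨141⟩| = 83.
124^83 mod 167 = 1.
Since 1 = 1, 124 lies in the subgroup.

yes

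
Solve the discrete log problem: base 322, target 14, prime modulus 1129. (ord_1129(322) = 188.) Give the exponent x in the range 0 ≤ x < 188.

Baby-step giant-step with m = ceil(sqrt(188)) = 14.
Baby table (322^j mod 1129 for j=0..13):
  0:1  1:322  2:945  3:589  4:1115  5:8  6:318  7:786
  8:196  9:1017  10:64  11:286  12:643  13:439
Giant step factor: 322^(-14) ≡ 596 (mod 1129).
Scan 14·596^i mod 1129 for i = 0, 1, …:
  i=0: 14   i=1: 441   i=2: 908   i=3: 377
  i=4: 21   i=5: 97   i=6: 233   i=7: 1
Match at i=7, j=0: x = 7·14 + 0 = 98.

98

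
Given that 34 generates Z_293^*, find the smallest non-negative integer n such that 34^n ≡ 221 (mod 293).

195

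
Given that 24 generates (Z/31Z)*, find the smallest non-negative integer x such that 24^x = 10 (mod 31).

Successive powers of 24 modulo 31:
  24^0=1  24^1=24  24^2=18  24^3=29  24^4=14  24^5=26
  24^6=4  24^7=3  24^8=10
So 24^8 ≡ 10 (mod 31), giving x = 8.

8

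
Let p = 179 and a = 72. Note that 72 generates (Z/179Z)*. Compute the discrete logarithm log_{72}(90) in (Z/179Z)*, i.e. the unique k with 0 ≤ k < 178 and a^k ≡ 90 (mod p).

13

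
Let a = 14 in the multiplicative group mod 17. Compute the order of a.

The order of 14 must divide p − 1 = 16 = 2^4.
Divisors: 1, 2, 4, 8, 16.
Check each in increasing order: 14^1 ≡ 14;  14^2 ≡ 9;  14^4 ≡ 13;  14^8 ≡ 16;  14^16 ≡ 1.
Smallest exponent giving 1 is 16.

16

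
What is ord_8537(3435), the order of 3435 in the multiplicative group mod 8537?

1067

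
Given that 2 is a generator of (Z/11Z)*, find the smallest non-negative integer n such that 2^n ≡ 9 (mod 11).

Successive powers of 2 modulo 11:
  2^0=1  2^1=2  2^2=4  2^3=8  2^4=5  2^5=10
  2^6=9
So 2^6 ≡ 9 (mod 11), giving n = 6.

6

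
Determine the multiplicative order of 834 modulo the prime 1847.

923

The order of 834 must divide p − 1 = 1846 = 2 · 13 · 71.
Divisors: 1, 2, 13, 26, 71, 142, 923, 1846.
Check each in increasing order: 834^1 ≡ 834;  834^2 ≡ 1084;  834^13 ≡ 935;  834^26 ≡ 594;  834^71 ≡ 860;  834^142 ≡ 800;  834^923 ≡ 1.
Smallest exponent giving 1 is 923.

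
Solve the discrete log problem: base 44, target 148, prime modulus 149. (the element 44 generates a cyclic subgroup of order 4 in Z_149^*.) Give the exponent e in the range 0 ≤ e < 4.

2

Successive powers of 44 modulo 149:
  44^0=1  44^1=44  44^2=148
So 44^2 ≡ 148 (mod 149), giving e = 2.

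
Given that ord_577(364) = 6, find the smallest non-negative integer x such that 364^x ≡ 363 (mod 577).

Successive powers of 364 modulo 577:
  364^0=1  364^1=364  364^2=363
So 364^2 ≡ 363 (mod 577), giving x = 2.

2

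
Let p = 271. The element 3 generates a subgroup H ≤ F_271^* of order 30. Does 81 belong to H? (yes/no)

yes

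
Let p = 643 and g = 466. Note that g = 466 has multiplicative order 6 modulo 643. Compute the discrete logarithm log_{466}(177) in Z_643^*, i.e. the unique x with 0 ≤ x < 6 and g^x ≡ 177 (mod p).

4

Successive powers of 466 modulo 643:
  466^0=1  466^1=466  466^2=465  466^3=642  466^4=177
So 466^4 ≡ 177 (mod 643), giving x = 4.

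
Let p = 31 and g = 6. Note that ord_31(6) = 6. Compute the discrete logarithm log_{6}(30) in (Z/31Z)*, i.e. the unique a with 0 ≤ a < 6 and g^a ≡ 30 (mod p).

Successive powers of 6 modulo 31:
  6^0=1  6^1=6  6^2=5  6^3=30
So 6^3 ≡ 30 (mod 31), giving a = 3.

3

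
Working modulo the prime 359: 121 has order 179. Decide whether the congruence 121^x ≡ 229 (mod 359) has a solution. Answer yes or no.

229 ∈ ⟨121⟩ iff 229^179 ≡ 1 (mod 359), since |⟨121⟩| = 179.
229^179 mod 359 = 1.
Since 1 = 1, 229 lies in the subgroup.

yes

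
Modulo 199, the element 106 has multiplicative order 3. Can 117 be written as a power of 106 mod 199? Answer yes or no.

no

⟨106⟩ has order 3; its elements mod 199 are {1, 92, 106}.
117 is not in this set.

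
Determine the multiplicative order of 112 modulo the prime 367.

183

The order of 112 must divide p − 1 = 366 = 2 · 3 · 61.
Divisors: 1, 2, 3, 6, 61, 122, 183, 366.
Check each in increasing order: 112^1 ≡ 112;  112^2 ≡ 66;  112^3 ≡ 52;  112^6 ≡ 135;  112^61 ≡ 83;  112^122 ≡ 283;  112^183 ≡ 1.
Smallest exponent giving 1 is 183.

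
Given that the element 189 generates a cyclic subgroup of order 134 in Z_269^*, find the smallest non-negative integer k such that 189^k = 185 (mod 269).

Successive powers of 189 modulo 269:
  189^0=1  189^1=189  189^2=213  189^3=176  189^4=177  189^5=97
  189^6=41  189^7=217  189^8=125  189^9=222  189^10=263  189^11=211
  189^12=67  189^13=20  189^14=14  189^15=225  189^16=23  189^17=43
  189^18=57  189^19=13  189^20=36  189^21=79  189^22=136  189^23=149
  189^24=185
So 189^24 ≡ 185 (mod 269), giving k = 24.

24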